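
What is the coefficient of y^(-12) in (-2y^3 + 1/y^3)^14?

-64064

General term: C(14,j)·(-2y^3)^j·(1/y^3)^(14-j), with y-exponent 3j − 3(14−j) = 6j − 42.
Set 6j − 42 = -12: j = 5.
C(14,5) = 2002; (-2)^5 = -32; 1^9 = 1.
Coefficient = 2002 · (-32) · 1 = -64064.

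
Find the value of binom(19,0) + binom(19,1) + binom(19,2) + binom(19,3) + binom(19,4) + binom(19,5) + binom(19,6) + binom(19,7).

94184

1 + 19 + 171 + 969 + 3876 + 11628 + 27132 + 50388 = 94184.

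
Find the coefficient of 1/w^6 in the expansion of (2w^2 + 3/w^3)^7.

General term: C(7,j)·(2w^2)^j·(3/w^3)^(7-j), with w-exponent 2j − 3(7−j) = 5j − 21.
Set 5j − 21 = -6: j = 3.
C(7,3) = 35; 2^3 = 8; 3^4 = 81.
Coefficient = 35 · 8 · 81 = 22680.

22680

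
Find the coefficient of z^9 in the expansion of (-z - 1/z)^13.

General term: C(13,j)·(-z)^j·(-1/z)^(13-j), with z-exponent 1j − 1(13−j) = 2j − 13.
Set 2j − 13 = 9: j = 11.
C(13,11) = 78; (-1)^11 = -1; (-1)^2 = 1.
Coefficient = 78 · (-1) · 1 = -78.

-78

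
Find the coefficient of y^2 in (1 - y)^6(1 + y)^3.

Coefficient of y^2 = Σ_{j} C(6,j)·(-1)^j·C(3,2-j)·1^(2-j) for j from 0 to 2.
= 3 + (-18) + 15 = 0.

0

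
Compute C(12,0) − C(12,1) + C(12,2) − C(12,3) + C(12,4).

The partial alternating sum Σ_{k=0}^{4} (−1)^k C(12,k) = (−1)^4 C(11,4) = 330.

330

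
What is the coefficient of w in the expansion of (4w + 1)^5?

20

The general term is C(5,j)·(4w)^j·(1)^(5-j); the w^1 term has j = 1.
C(5,1) = 5.
Coefficient = C(5,1) · 4^1 = 5 · 4 = 20.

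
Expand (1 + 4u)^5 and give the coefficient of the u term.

The general term is C(5,j)·(1)^j·(4u)^(5-j); the u^1 term has j = 4.
C(5,4) = 5.
Coefficient = C(5,4) · 4^1 = 5 · 4 = 20.

20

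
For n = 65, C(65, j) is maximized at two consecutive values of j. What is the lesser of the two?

For odd n = 65, C(65,j) peaks at j = (n−1)/2 and (n+1)/2; the lesser is 32.

32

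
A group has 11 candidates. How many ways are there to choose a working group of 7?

330

This is C(11,7) = 330.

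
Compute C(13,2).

C(13,2) = (13·12) / 2! = 156 / 2 = 78.

78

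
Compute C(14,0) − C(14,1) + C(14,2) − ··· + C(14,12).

13

The partial alternating sum Σ_{k=0}^{12} (−1)^k C(14,k) = (−1)^12 C(13,12) = 13.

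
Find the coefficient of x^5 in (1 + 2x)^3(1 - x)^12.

66

Coefficient of x^5 = Σ_{j} C(3,j)·2^j·C(12,5-j)·(-1)^(5-j) for j from 0 to 3.
= (-792) + 2970 + (-2640) + 528 = 66.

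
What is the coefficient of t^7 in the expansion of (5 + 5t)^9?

70312500

The general term is C(9,j)·(5)^j·(5t)^(9-j); the t^7 term has j = 2.
C(9,2) = 36.
Coefficient = C(9,2) · 5^2 · 5^7 = 36 · 25 · 78125 = 70312500.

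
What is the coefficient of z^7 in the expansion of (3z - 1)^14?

-7505784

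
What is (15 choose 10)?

C(15,10) = C(15,5) by symmetry.
C(15,5) = (15·14·13·12·11) / 5! = 360360 / 120 = 3003.

3003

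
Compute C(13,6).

1716

C(13,6) = (13·12·11·10·9·8) / 6! = 1235520 / 720 = 1716.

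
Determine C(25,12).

C(25,12) = (25·24·23·22·21·20·19·18·17·16·15·14) / 12! = 2490952020480000 / 479001600 = 5200300.

5200300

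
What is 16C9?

11440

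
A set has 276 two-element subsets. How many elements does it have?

n(n−1)/2 = 276 ⇒ n(n−1) = 552. Since 24·23 = 552, n = 24.

24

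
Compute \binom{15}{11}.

1365

C(15,11) = C(15,4) by symmetry.
C(15,4) = (15·14·13·12) / 4! = 32760 / 24 = 1365.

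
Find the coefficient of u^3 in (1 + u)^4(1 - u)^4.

Coefficient of u^3 = Σ_{j} C(4,j)·1^j·C(4,3-j)·(-1)^(3-j) for j from 0 to 3.
= (-4) + 24 + (-24) + 4 = 0.

0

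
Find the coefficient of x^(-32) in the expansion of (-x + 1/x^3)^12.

General term: C(12,j)·(-x)^j·(1/x^3)^(12-j), with x-exponent 1j − 3(12−j) = 4j − 36.
Set 4j − 36 = -32: j = 1.
C(12,1) = 12; (-1)^1 = -1; 1^11 = 1.
Coefficient = 12 · (-1) · 1 = -12.

-12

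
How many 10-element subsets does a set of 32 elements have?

C(32,10) = (32·31·30·29·28·27·26·25·24·23) / 10! = 234102016512000 / 3628800 = 64512240.

64512240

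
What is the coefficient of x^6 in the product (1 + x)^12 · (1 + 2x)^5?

51908

Coefficient of x^6 = Σ_{j} C(12,j)·1^j·C(5,6-j)·2^(6-j) for j from 1 to 6.
= 384 + 5280 + 17600 + 19800 + 7920 + 924 = 51908.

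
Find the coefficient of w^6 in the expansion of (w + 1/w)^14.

1001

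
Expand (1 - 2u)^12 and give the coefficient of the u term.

-24

The general term is C(12,j)·(1)^j·(-2u)^(12-j); the u^1 term has j = 11.
C(12,11) = 12.
Coefficient = C(12,11) · (-2)^1 = 12 · (-2) = -24.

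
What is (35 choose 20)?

C(35,20) = C(35,15) by symmetry.
C(35,15) = (35·34·33·32·31·30·29·28·27·26·25·24·23·22·21) / 15! = 4247252019052922880000 / 1307674368000 = 3247943160.

3247943160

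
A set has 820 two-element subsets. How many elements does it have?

41

n(n−1)/2 = 820 ⇒ n(n−1) = 1640. Since 41·40 = 1640, n = 41.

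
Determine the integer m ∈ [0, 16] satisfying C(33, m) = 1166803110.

16

C(33,m) increases on 0 ≤ m ≤ 16. C(33,15) = 1037158320 and C(33,16) = 1166803110, so m = 16.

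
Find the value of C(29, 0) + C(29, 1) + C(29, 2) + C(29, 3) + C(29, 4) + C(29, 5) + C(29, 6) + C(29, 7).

2182396

1 + 29 + 406 + 3654 + 23751 + 118755 + 475020 + 1560780 = 2182396.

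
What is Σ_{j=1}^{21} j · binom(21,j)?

Since j·C(21,j) = 21·C(20,j−1), the sum is 21·2^20 = 21·1048576 = 22020096.

22020096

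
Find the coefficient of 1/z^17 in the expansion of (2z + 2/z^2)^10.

General term: C(10,j)·(2z)^j·(2/z^2)^(10-j), with z-exponent 1j − 2(10−j) = 3j − 20.
Set 3j − 20 = -17: j = 1.
C(10,1) = 10; 2^1 = 2; 2^9 = 512.
Coefficient = 10 · 2 · 512 = 10240.

10240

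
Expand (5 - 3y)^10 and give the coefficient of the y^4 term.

265781250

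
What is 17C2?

136

C(17,2) = (17·16) / 2! = 272 / 2 = 136.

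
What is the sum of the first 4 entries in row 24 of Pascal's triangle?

1 + 24 + 276 + 2024 = 2325.

2325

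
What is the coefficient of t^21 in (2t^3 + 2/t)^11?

General term: C(11,j)·(2t^3)^j·(2/t)^(11-j), with t-exponent 3j − 1(11−j) = 4j − 11.
Set 4j − 11 = 21: j = 8.
C(11,8) = 165; 2^8 = 256; 2^3 = 8.
Coefficient = 165 · 256 · 8 = 337920.

337920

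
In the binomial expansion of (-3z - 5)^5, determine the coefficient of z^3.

-6750

The general term is C(5,j)·(-3z)^j·(-5)^(5-j); the z^3 term has j = 3.
C(5,3) = 10.
Coefficient = C(5,3) · (-3)^3 · (-5)^2 = 10 · (-27) · 25 = -6750.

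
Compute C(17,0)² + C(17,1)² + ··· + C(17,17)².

By Vandermonde's identity, Σ C(17,i)² = C(34,17) = 2333606220.

2333606220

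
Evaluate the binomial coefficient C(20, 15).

15504

C(20,15) = C(20,5) by symmetry.
C(20,5) = (20·19·18·17·16) / 5! = 1860480 / 120 = 15504.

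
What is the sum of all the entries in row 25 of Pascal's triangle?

The entries of row 25 sum to 2^25 = 33554432.

33554432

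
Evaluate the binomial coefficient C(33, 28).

C(33,28) = C(33,5) by symmetry.
C(33,5) = (33·32·31·30·29) / 5! = 28480320 / 120 = 237336.

237336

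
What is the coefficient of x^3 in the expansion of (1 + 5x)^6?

The general term is C(6,j)·(1)^j·(5x)^(6-j); the x^3 term has j = 3.
C(6,3) = 20.
Coefficient = C(6,3) · 5^3 = 20 · 125 = 2500.

2500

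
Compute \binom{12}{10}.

66

C(12,10) = C(12,2) by symmetry.
C(12,2) = (12·11) / 2! = 132 / 2 = 66.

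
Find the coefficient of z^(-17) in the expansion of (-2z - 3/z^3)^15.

-5404164480

General term: C(15,j)·(-2z)^j·(-3/z^3)^(15-j), with z-exponent 1j − 3(15−j) = 4j − 45.
Set 4j − 45 = -17: j = 7.
C(15,7) = 6435; (-2)^7 = -128; (-3)^8 = 6561.
Coefficient = 6435 · (-128) · 6561 = -5404164480.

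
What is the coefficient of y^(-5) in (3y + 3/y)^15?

43089767721

General term: C(15,j)·(3y)^j·(3/y)^(15-j), with y-exponent 1j − 1(15−j) = 2j − 15.
Set 2j − 15 = -5: j = 5.
C(15,5) = 3003; 3^5 = 243; 3^10 = 59049.
Coefficient = 3003 · 243 · 59049 = 43089767721.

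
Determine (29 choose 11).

34597290

C(29,11) = (29·28·27·26·25·24·23·22·21·20·19) / 11! = 1381013105472000 / 39916800 = 34597290.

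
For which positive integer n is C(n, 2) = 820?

41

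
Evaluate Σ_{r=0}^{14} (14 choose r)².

40116600

By Vandermonde's identity, Σ C(14,r)² = C(28,14) = 40116600.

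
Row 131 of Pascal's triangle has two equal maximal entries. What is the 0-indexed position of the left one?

65

For odd n = 131, C(131,r) peaks at r = (n−1)/2 and (n+1)/2; the lower is 65.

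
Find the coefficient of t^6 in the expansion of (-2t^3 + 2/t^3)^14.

49201152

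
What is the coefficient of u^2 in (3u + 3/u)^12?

420901272

General term: C(12,j)·(3u)^j·(3/u)^(12-j), with u-exponent 1j − 1(12−j) = 2j − 12.
Set 2j − 12 = 2: j = 7.
C(12,7) = 792; 3^7 = 2187; 3^5 = 243.
Coefficient = 792 · 2187 · 243 = 420901272.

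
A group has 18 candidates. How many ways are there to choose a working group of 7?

31824

This is C(18,7) = 31824.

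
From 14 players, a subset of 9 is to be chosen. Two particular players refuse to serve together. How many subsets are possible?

All 9-subsets: C(14,9) = 2002. Those containing both fixed elements: C(12,7) = 792.
2002 − 792 = 1210.

1210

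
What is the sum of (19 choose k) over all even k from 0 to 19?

Half of (1+1)^19 + (1−1)^19 gives the even-index sum: 2^18 = 262144.

262144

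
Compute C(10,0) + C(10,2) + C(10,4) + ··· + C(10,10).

512

Half of (1+1)^10 + (1−1)^10 gives the even-index sum: 2^9 = 512.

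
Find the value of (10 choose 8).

45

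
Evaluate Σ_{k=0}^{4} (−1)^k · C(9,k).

The partial alternating sum Σ_{k=0}^{4} (−1)^k C(9,k) = (−1)^4 C(8,4) = 70.

70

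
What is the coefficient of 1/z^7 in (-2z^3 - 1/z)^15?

General term: C(15,j)·(-2z^3)^j·(-1/z)^(15-j), with z-exponent 3j − 1(15−j) = 4j − 15.
Set 4j − 15 = -7: j = 2.
C(15,2) = 105; (-2)^2 = 4; (-1)^13 = -1.
Coefficient = 105 · 4 · (-1) = -420.

-420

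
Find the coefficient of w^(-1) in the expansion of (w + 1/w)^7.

35

General term: C(7,j)·(w)^j·(1/w)^(7-j), with w-exponent 1j − 1(7−j) = 2j − 7.
Set 2j − 7 = -1: j = 3.
C(7,3) = 35; 1^3 = 1; 1^4 = 1.
Coefficient = 35 · 1 · 1 = 35.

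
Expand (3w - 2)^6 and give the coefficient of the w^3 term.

-4320

The general term is C(6,j)·(3w)^j·(-2)^(6-j); the w^3 term has j = 3.
C(6,3) = 20.
Coefficient = C(6,3) · 3^3 · (-2)^3 = 20 · 27 · (-8) = -4320.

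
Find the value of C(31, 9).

C(31,9) = (31·30·29·28·27·26·25·24·23) / 9! = 7315688016000 / 362880 = 20160075.

20160075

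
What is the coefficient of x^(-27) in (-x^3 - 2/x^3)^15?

General term: C(15,j)·(-x^3)^j·(-2/x^3)^(15-j), with x-exponent 3j − 3(15−j) = 6j − 45.
Set 6j − 45 = -27: j = 3.
C(15,3) = 455; (-1)^3 = -1; (-2)^12 = 4096.
Coefficient = 455 · (-1) · 4096 = -1863680.

-1863680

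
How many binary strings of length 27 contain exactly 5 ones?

Choose the 5 positions: C(27,5) = 80730.

80730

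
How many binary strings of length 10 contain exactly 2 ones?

45

Choose the 2 positions: C(10,2) = 45.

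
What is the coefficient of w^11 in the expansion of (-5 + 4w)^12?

-251658240

The general term is C(12,j)·(-5)^j·(4w)^(12-j); the w^11 term has j = 1.
C(12,1) = 12.
Coefficient = C(12,1) · (-5)^1 · 4^11 = 12 · (-5) · 4194304 = -251658240.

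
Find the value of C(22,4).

7315

C(22,4) = (22·21·20·19) / 4! = 175560 / 24 = 7315.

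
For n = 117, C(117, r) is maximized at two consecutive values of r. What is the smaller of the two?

58

For odd n = 117, C(117,r) peaks at r = (n−1)/2 and (n+1)/2; the smaller is 58.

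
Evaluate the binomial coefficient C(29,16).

67863915

C(29,16) = C(29,13) by symmetry.
C(29,13) = (29·28·27·26·25·24·23·22·21·20·19·18·17) / 13! = 422590010274432000 / 6227020800 = 67863915.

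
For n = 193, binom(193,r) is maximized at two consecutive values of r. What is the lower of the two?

For odd n = 193, C(193,r) peaks at r = (n−1)/2 and (n+1)/2; the lower is 96.

96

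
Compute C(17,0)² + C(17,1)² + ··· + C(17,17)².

Σ C(17,r)² is the coefficient of x^17 in (1+x)^17(1+x)^17 = (1+x)^34, i.e. C(34,17) = 2333606220.

2333606220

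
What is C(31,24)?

2629575

C(31,24) = C(31,7) by symmetry.
C(31,7) = (31·30·29·28·27·26·25) / 7! = 13253058000 / 5040 = 2629575.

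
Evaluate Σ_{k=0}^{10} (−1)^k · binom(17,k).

8008

The partial alternating sum Σ_{k=0}^{10} (−1)^k C(17,k) = (−1)^10 C(16,10) = 8008.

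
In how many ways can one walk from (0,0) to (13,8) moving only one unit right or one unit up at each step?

203490

Each path is a sequence of 21 steps with 13 rights: C(21,13) = 203490.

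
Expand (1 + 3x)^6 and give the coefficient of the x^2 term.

135

The general term is C(6,j)·(1)^j·(3x)^(6-j); the x^2 term has j = 4.
C(6,4) = 15.
Coefficient = C(6,4) · 3^2 = 15 · 9 = 135.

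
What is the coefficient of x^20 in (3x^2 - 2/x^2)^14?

193444524

General term: C(14,j)·(3x^2)^j·(-2/x^2)^(14-j), with x-exponent 2j − 2(14−j) = 4j − 28.
Set 4j − 28 = 20: j = 12.
C(14,12) = 91; 3^12 = 531441; (-2)^2 = 4.
Coefficient = 91 · 531441 · 4 = 193444524.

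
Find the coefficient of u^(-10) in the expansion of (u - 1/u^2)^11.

-330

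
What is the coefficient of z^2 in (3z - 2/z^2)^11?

General term: C(11,j)·(3z)^j·(-2/z^2)^(11-j), with z-exponent 1j − 2(11−j) = 3j − 22.
Set 3j − 22 = 2: j = 8.
C(11,8) = 165; 3^8 = 6561; (-2)^3 = -8.
Coefficient = 165 · 6561 · (-8) = -8660520.

-8660520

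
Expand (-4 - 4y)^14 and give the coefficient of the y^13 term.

3758096384

The general term is C(14,j)·(-4)^j·(-4y)^(14-j); the y^13 term has j = 1.
C(14,1) = 14.
Coefficient = C(14,1) · (-4)^1 · (-4)^13 = 14 · (-4) · (-67108864) = 3758096384.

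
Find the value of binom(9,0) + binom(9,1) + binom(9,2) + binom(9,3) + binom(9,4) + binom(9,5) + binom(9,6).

466

1 + 9 + 36 + 84 + 126 + 126 + 84 = 466.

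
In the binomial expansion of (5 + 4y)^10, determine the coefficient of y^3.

The general term is C(10,j)·(5)^j·(4y)^(10-j); the y^3 term has j = 7.
C(10,7) = 120.
Coefficient = C(10,7) · 5^7 · 4^3 = 120 · 78125 · 64 = 600000000.

600000000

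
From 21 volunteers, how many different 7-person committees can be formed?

This is C(21,7) = 116280.

116280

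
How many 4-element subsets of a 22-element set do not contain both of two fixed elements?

All 4-subsets: C(22,4) = 7315. Those containing both fixed elements: C(20,2) = 190.
7315 − 190 = 7125.

7125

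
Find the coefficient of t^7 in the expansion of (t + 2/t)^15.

General term: C(15,j)·(t)^j·(2/t)^(15-j), with t-exponent 1j − 1(15−j) = 2j − 15.
Set 2j − 15 = 7: j = 11.
C(15,11) = 1365; 1^11 = 1; 2^4 = 16.
Coefficient = 1365 · 1 · 16 = 21840.

21840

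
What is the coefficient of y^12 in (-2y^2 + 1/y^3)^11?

General term: C(11,j)·(-2y^2)^j·(1/y^3)^(11-j), with y-exponent 2j − 3(11−j) = 5j − 33.
Set 5j − 33 = 12: j = 9.
C(11,9) = 55; (-2)^9 = -512; 1^2 = 1.
Coefficient = 55 · (-512) · 1 = -28160.

-28160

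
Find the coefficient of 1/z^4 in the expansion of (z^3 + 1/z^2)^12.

General term: C(12,j)·(z^3)^j·(1/z^2)^(12-j), with z-exponent 3j − 2(12−j) = 5j − 24.
Set 5j − 24 = -4: j = 4.
C(12,4) = 495; 1^4 = 1; 1^8 = 1.
Coefficient = 495 · 1 · 1 = 495.

495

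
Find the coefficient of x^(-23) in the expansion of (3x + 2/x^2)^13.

159744

General term: C(13,j)·(3x)^j·(2/x^2)^(13-j), with x-exponent 1j − 2(13−j) = 3j − 26.
Set 3j − 26 = -23: j = 1.
C(13,1) = 13; 3^1 = 3; 2^12 = 4096.
Coefficient = 13 · 3 · 4096 = 159744.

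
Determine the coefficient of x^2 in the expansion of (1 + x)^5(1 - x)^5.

Coefficient of x^2 = Σ_{j} C(5,j)·1^j·C(5,2-j)·(-1)^(2-j) for j from 0 to 2.
= 10 + (-25) + 10 = -5.

-5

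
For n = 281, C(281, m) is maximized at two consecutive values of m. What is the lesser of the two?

140

For odd n = 281, C(281,m) peaks at m = (n−1)/2 and (n+1)/2; the lesser is 140.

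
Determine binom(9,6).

84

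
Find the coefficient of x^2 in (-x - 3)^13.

The general term is C(13,j)·(-x)^j·(-3)^(13-j); the x^2 term has j = 2.
C(13,2) = 78.
Coefficient = C(13,2) · (-3)^11 = 78 · (-177147) = -13817466.

-13817466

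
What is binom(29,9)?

10015005

C(29,9) = (29·28·27·26·25·24·23·22·21) / 9! = 3634245014400 / 362880 = 10015005.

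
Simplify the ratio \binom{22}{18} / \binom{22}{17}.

5/18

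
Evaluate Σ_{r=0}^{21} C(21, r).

2097152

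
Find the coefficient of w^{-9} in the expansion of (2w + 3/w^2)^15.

General term: C(15,j)·(2w)^j·(3/w^2)^(15-j), with w-exponent 1j − 2(15−j) = 3j − 30.
Set 3j − 30 = -9: j = 7.
C(15,7) = 6435; 2^7 = 128; 3^8 = 6561.
Coefficient = 6435 · 128 · 6561 = 5404164480.

5404164480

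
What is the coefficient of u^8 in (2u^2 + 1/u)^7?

General term: C(7,j)·(2u^2)^j·(1/u)^(7-j), with u-exponent 2j − 1(7−j) = 3j − 7.
Set 3j − 7 = 8: j = 5.
C(7,5) = 21; 2^5 = 32; 1^2 = 1.
Coefficient = 21 · 32 · 1 = 672.

672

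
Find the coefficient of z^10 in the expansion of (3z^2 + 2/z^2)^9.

314928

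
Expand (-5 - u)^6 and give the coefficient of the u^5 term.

The general term is C(6,j)·(-5)^j·(-u)^(6-j); the u^5 term has j = 1.
C(6,1) = 6.
Coefficient = C(6,1) · (-5)^1 · (-1)^5 = 6 · (-5) · (-1) = 30.

30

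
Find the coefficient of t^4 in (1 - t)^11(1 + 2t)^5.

Coefficient of t^4 = Σ_{j} C(11,j)·(-1)^j·C(5,4-j)·2^(4-j) for j from 0 to 4.
= 80 + (-880) + 2200 + (-1650) + 330 = 80.

80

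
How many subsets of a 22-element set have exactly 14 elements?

319770

Choose the 14 positions: C(22,14) = 319770.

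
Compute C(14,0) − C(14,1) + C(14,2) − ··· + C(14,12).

The partial alternating sum Σ_{k=0}^{12} (−1)^k C(14,k) = (−1)^12 C(13,12) = 13.

13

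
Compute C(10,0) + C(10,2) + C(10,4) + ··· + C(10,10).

512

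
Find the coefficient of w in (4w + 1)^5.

The general term is C(5,j)·(4w)^j·(1)^(5-j); the w^1 term has j = 1.
C(5,1) = 5.
Coefficient = C(5,1) · 4^1 = 5 · 4 = 20.

20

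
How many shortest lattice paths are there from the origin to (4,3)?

Each path is a sequence of 7 steps with 4 rights: C(7,4) = 35.

35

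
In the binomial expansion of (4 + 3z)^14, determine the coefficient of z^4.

85019590656

The general term is C(14,j)·(4)^j·(3z)^(14-j); the z^4 term has j = 10.
C(14,10) = 1001.
Coefficient = C(14,10) · 4^10 · 3^4 = 1001 · 1048576 · 81 = 85019590656.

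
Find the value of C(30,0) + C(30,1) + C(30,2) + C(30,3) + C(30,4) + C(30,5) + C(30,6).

768212

1 + 30 + 435 + 4060 + 27405 + 142506 + 593775 = 768212.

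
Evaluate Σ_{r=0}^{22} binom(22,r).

Setting x = 1 in (1+x)^22 gives Σ C(22,r) = 2^22 = 4194304.

4194304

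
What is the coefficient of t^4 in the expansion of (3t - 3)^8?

459270

The general term is C(8,j)·(3t)^j·(-3)^(8-j); the t^4 term has j = 4.
C(8,4) = 70.
Coefficient = C(8,4) · 3^4 · (-3)^4 = 70 · 81 · 81 = 459270.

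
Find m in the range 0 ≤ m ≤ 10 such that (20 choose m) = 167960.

9

C(20,m) increases on 0 ≤ m ≤ 10. C(20,8) = 125970 and C(20,9) = 167960, so m = 9.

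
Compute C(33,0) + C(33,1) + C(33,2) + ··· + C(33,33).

The entries of row 33 sum to 2^33 = 8589934592.

8589934592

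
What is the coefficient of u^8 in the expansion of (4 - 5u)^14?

The general term is C(14,j)·(4)^j·(-5u)^(14-j); the u^8 term has j = 6.
C(14,6) = 3003.
Coefficient = C(14,6) · 4^6 · (-5)^8 = 3003 · 4096 · 390625 = 4804800000000.

4804800000000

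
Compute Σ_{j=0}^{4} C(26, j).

17902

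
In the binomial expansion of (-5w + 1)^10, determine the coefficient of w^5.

-787500

The general term is C(10,j)·(-5w)^j·(1)^(10-j); the w^5 term has j = 5.
C(10,5) = 252.
Coefficient = C(10,5) · (-5)^5 = 252 · (-3125) = -787500.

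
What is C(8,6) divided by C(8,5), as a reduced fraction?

1/2

C(n,k+1)/C(n,k) = (n−k)/(k+1) = (8−5)/(5+1) = 3/6 = 1/2.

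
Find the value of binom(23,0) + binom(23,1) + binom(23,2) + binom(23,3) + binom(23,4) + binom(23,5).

44552

1 + 23 + 253 + 1771 + 8855 + 33649 = 44552.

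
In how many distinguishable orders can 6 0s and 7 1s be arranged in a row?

1716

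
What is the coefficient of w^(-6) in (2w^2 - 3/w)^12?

General term: C(12,j)·(2w^2)^j·(-3/w)^(12-j), with w-exponent 2j − 1(12−j) = 3j − 12.
Set 3j − 12 = -6: j = 2.
C(12,2) = 66; 2^2 = 4; (-3)^10 = 59049.
Coefficient = 66 · 4 · 59049 = 15588936.

15588936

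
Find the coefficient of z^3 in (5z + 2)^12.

The general term is C(12,j)·(5z)^j·(2)^(12-j); the z^3 term has j = 3.
C(12,3) = 220.
Coefficient = C(12,3) · 5^3 · 2^9 = 220 · 125 · 512 = 14080000.

14080000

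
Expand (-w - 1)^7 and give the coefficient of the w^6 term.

-7

The general term is C(7,j)·(-w)^j·(-1)^(7-j); the w^6 term has j = 6.
C(7,6) = 7.
Coefficient = C(7,6) · (-1)^1 = 7 · (-1) = -7.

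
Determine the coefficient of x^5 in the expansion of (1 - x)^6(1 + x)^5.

Coefficient of x^5 = Σ_{j} C(6,j)·(-1)^j·C(5,5-j)·1^(5-j) for j from 0 to 5.
= 1 + (-30) + 150 + (-200) + 75 + (-6) = -10.

-10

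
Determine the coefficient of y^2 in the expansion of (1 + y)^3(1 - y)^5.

-2

Coefficient of y^2 = Σ_{j} C(3,j)·1^j·C(5,2-j)·(-1)^(2-j) for j from 0 to 2.
= 10 + (-15) + 3 = -2.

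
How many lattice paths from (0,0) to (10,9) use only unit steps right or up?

Each path is a sequence of 19 steps with 10 rights: C(19,10) = 92378.

92378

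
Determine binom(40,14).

C(40,14) = (40·39·38·37·36·35·34·33·32·31·30·29·28·27) / 14! = 2023140487449489408000 / 87178291200 = 23206929840.

23206929840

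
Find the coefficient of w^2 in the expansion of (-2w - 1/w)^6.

General term: C(6,j)·(-2w)^j·(-1/w)^(6-j), with w-exponent 1j − 1(6−j) = 2j − 6.
Set 2j − 6 = 2: j = 4.
C(6,4) = 15; (-2)^4 = 16; (-1)^2 = 1.
Coefficient = 15 · 16 · 1 = 240.

240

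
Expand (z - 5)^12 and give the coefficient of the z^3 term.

-429687500

The general term is C(12,j)·(z)^j·(-5)^(12-j); the z^3 term has j = 3.
C(12,3) = 220.
Coefficient = C(12,3) · (-5)^9 = 220 · (-1953125) = -429687500.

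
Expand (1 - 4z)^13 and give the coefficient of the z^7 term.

-28114944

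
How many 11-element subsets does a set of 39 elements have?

1676056044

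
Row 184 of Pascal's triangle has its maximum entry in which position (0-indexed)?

C(184,k) is maximized at k = 184/2 = 92.

92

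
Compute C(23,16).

245157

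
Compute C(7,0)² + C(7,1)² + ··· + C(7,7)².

3432

Σ C(7,r)² is the coefficient of x^7 in (1+x)^7(1+x)^7 = (1+x)^14, i.e. C(14,7) = 3432.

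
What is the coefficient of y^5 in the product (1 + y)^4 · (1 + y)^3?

21

(1 + y)^4(1 + y)^3 = (1 + y)^7, so the coefficient of y^5 is C(7,5)·1^5 = 21·1 = 21.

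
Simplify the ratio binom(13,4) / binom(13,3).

5/2

C(n,k+1)/C(n,k) = (n−k)/(k+1) = (13−3)/(3+1) = 10/4 = 5/2.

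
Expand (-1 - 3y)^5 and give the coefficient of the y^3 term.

-270

The general term is C(5,j)·(-1)^j·(-3y)^(5-j); the y^3 term has j = 2.
C(5,2) = 10.
Coefficient = C(5,2) · (-3)^3 = 10 · (-27) = -270.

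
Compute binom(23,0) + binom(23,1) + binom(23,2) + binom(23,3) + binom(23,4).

10903

1 + 23 + 253 + 1771 + 8855 = 10903.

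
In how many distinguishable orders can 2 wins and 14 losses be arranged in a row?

120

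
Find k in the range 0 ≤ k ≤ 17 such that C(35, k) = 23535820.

8

C(35,k) increases on 0 ≤ k ≤ 17. C(35,7) = 6724520 and C(35,8) = 23535820, so k = 8.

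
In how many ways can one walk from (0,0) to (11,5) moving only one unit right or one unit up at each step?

Each path is a sequence of 16 steps with 11 rights: C(16,11) = 4368.

4368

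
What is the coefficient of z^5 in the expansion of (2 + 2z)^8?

14336

The general term is C(8,j)·(2)^j·(2z)^(8-j); the z^5 term has j = 3.
C(8,3) = 56.
Coefficient = C(8,3) · 2^3 · 2^5 = 56 · 8 · 32 = 14336.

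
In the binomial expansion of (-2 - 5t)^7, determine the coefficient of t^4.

The general term is C(7,j)·(-2)^j·(-5t)^(7-j); the t^4 term has j = 3.
C(7,3) = 35.
Coefficient = C(7,3) · (-2)^3 · (-5)^4 = 35 · (-8) · 625 = -175000.

-175000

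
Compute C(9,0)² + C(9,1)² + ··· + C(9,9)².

Σ C(9,i)² is the coefficient of x^9 in (1+x)^9(1+x)^9 = (1+x)^18, i.e. C(18,9) = 48620.

48620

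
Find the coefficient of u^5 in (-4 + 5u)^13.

The general term is C(13,j)·(-4)^j·(5u)^(13-j); the u^5 term has j = 8.
C(13,8) = 1287.
Coefficient = C(13,8) · (-4)^8 · 5^5 = 1287 · 65536 · 3125 = 263577600000.

263577600000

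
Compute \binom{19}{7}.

50388

C(19,7) = (19·18·17·16·15·14·13) / 7! = 253955520 / 5040 = 50388.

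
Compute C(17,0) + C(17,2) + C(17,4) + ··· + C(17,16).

65536

Half of (1+1)^17 + (1−1)^17 gives the even-index sum: 2^16 = 65536.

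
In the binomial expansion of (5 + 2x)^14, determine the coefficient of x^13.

573440

The general term is C(14,j)·(5)^j·(2x)^(14-j); the x^13 term has j = 1.
C(14,1) = 14.
Coefficient = C(14,1) · 5^1 · 2^13 = 14 · 5 · 8192 = 573440.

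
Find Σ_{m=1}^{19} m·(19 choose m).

4980736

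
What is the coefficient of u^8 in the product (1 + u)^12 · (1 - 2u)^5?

-1265

Coefficient of u^8 = Σ_{j} C(12,j)·1^j·C(5,8-j)·(-2)^(8-j) for j from 3 to 8.
= (-7040) + 39600 + (-63360) + 36960 + (-7920) + 495 = -1265.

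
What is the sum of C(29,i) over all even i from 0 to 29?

268435456

Half of (1+1)^29 + (1−1)^29 gives the even-index sum: 2^28 = 268435456.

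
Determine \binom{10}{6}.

210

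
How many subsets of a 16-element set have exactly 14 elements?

Choose the 14 positions: C(16,14) = 120.

120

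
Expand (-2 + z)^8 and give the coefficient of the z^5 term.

The general term is C(8,j)·(-2)^j·(z)^(8-j); the z^5 term has j = 3.
C(8,3) = 56.
Coefficient = C(8,3) · (-2)^3 = 56 · (-8) = -448.

-448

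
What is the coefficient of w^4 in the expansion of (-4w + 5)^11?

The general term is C(11,j)·(-4w)^j·(5)^(11-j); the w^4 term has j = 4.
C(11,4) = 330.
Coefficient = C(11,4) · (-4)^4 · 5^7 = 330 · 256 · 78125 = 6600000000.

6600000000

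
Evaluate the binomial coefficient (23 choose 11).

1352078

C(23,11) = (23·22·21·20·19·18·17·16·15·14·13) / 11! = 53970627110400 / 39916800 = 1352078.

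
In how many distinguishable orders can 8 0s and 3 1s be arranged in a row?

Choose positions for the 0s: C(11,8) = 165.

165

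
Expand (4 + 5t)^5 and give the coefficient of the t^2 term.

The general term is C(5,j)·(4)^j·(5t)^(5-j); the t^2 term has j = 3.
C(5,3) = 10.
Coefficient = C(5,3) · 4^3 · 5^2 = 10 · 64 · 25 = 16000.

16000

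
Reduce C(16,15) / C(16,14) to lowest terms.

2/15

C(n,k+1)/C(n,k) = (n−k)/(k+1) = (16−14)/(14+1) = 2/15.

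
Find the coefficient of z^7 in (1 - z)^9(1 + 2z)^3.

Coefficient of z^7 = Σ_{j} C(9,j)·(-1)^j·C(3,7-j)·2^(7-j) for j from 4 to 7.
= 1008 + (-1512) + 504 + (-36) = -36.

-36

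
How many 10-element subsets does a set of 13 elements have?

C(13,10) = C(13,3) by symmetry.
C(13,3) = (13·12·11) / 3! = 1716 / 6 = 286.

286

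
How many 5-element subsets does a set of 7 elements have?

C(7,5) = C(7,2) by symmetry.
C(7,2) = (7·6) / 2! = 42 / 2 = 21.

21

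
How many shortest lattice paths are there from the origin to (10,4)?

1001

Each path is a sequence of 14 steps with 10 rights: C(14,10) = 1001.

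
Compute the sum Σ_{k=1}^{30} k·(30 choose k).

Since k·C(30,k) = 30·C(29,k−1), the sum is 30·2^29 = 30·536870912 = 16106127360.

16106127360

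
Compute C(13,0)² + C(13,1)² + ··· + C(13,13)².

10400600

By Vandermonde's identity, Σ C(13,i)² = C(26,13) = 10400600.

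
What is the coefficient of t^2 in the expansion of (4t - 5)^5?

The general term is C(5,j)·(4t)^j·(-5)^(5-j); the t^2 term has j = 2.
C(5,2) = 10.
Coefficient = C(5,2) · 4^2 · (-5)^3 = 10 · 16 · (-125) = -20000.

-20000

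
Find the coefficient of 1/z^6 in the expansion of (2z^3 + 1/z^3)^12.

General term: C(12,j)·(2z^3)^j·(1/z^3)^(12-j), with z-exponent 3j − 3(12−j) = 6j − 36.
Set 6j − 36 = -6: j = 5.
C(12,5) = 792; 2^5 = 32; 1^7 = 1.
Coefficient = 792 · 32 · 1 = 25344.

25344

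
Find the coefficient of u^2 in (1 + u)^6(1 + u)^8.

91

(1 + u)^6(1 + u)^8 = (1 + u)^14, so the coefficient of u^2 is C(14,2)·1^2 = 91·1 = 91.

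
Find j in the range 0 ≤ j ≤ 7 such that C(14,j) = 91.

2

C(14,j) increases on 0 ≤ j ≤ 7. C(14,1) = 14 and C(14,2) = 91, so j = 2.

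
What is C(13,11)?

C(13,11) = C(13,2) by symmetry.
C(13,2) = (13·12) / 2! = 156 / 2 = 78.

78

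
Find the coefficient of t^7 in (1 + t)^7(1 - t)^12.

Coefficient of t^7 = Σ_{j} C(7,j)·1^j·C(12,7-j)·(-1)^(7-j) for j from 0 to 7.
= (-792) + 6468 + (-16632) + 17325 + (-7700) + 1386 + (-84) + 1 = -28.

-28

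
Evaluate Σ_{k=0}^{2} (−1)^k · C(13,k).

The partial alternating sum Σ_{k=0}^{2} (−1)^k C(13,k) = (−1)^2 C(12,2) = 66.

66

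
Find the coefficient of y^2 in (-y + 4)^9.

589824

The general term is C(9,j)·(-y)^j·(4)^(9-j); the y^2 term has j = 2.
C(9,2) = 36.
Coefficient = C(9,2) · 4^7 = 36 · 16384 = 589824.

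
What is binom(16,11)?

4368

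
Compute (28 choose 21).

1184040

C(28,21) = C(28,7) by symmetry.
C(28,7) = (28·27·26·25·24·23·22) / 7! = 5967561600 / 5040 = 1184040.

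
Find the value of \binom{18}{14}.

C(18,14) = C(18,4) by symmetry.
C(18,4) = (18·17·16·15) / 4! = 73440 / 24 = 3060.

3060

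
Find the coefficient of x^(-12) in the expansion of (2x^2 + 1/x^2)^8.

16

General term: C(8,j)·(2x^2)^j·(1/x^2)^(8-j), with x-exponent 2j − 2(8−j) = 4j − 16.
Set 4j − 16 = -12: j = 1.
C(8,1) = 8; 2^1 = 2; 1^7 = 1.
Coefficient = 8 · 2 · 1 = 16.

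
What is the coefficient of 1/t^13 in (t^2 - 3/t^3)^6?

-1458

General term: C(6,j)·(t^2)^j·(-3/t^3)^(6-j), with t-exponent 2j − 3(6−j) = 5j − 18.
Set 5j − 18 = -13: j = 1.
C(6,1) = 6; 1^1 = 1; (-3)^5 = -243.
Coefficient = 6 · 1 · (-243) = -1458.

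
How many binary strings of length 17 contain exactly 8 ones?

24310

Choose the 8 positions: C(17,8) = 24310.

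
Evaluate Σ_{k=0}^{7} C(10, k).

968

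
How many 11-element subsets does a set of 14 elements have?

C(14,11) = C(14,3) by symmetry.
C(14,3) = (14·13·12) / 3! = 2184 / 6 = 364.

364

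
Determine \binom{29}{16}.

67863915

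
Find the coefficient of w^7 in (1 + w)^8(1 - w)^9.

56

Coefficient of w^7 = Σ_{j} C(8,j)·1^j·C(9,7-j)·(-1)^(7-j) for j from 0 to 7.
= (-36) + 672 + (-3528) + 7056 + (-5880) + 2016 + (-252) + 8 = 56.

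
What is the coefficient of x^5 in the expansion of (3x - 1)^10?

-61236

The general term is C(10,j)·(3x)^j·(-1)^(10-j); the x^5 term has j = 5.
C(10,5) = 252.
Coefficient = C(10,5) · 3^5 · (-1)^5 = 252 · 243 · (-1) = -61236.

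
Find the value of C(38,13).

5414950296

C(38,13) = (38·37·36·35·34·33·32·31·30·29·28·27·26) / 13! = 33719008124158156800 / 6227020800 = 5414950296.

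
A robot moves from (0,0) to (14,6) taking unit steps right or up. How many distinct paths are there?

Each path is a sequence of 20 steps with 14 rights: C(20,14) = 38760.

38760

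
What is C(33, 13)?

C(33,13) = (33·32·31·30·29·28·27·26·25·24·23·22·21) / 13! = 3569119343741952000 / 6227020800 = 573166440.

573166440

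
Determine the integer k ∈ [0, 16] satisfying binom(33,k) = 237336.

5

C(33,k) increases on 0 ≤ k ≤ 16. C(33,4) = 40920 and C(33,5) = 237336, so k = 5.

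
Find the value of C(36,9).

94143280

C(36,9) = (36·35·34·33·32·31·30·29·28) / 9! = 34162713446400 / 362880 = 94143280.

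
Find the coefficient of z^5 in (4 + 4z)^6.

The general term is C(6,j)·(4)^j·(4z)^(6-j); the z^5 term has j = 1.
C(6,1) = 6.
Coefficient = C(6,1) · 4^1 · 4^5 = 6 · 4 · 1024 = 24576.

24576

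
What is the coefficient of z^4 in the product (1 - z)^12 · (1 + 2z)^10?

-185

Coefficient of z^4 = Σ_{j} C(12,j)·(-1)^j·C(10,4-j)·2^(4-j) for j from 0 to 4.
= 3360 + (-11520) + 11880 + (-4400) + 495 = -185.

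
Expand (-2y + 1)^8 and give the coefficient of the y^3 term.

The general term is C(8,j)·(-2y)^j·(1)^(8-j); the y^3 term has j = 3.
C(8,3) = 56.
Coefficient = C(8,3) · (-2)^3 = 56 · (-8) = -448.

-448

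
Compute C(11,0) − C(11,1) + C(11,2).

The partial alternating sum Σ_{k=0}^{2} (−1)^k C(11,k) = (−1)^2 C(10,2) = 45.

45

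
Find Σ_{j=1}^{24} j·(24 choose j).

Since j·C(24,j) = 24·C(23,j−1), the sum is 24·2^23 = 24·8388608 = 201326592.

201326592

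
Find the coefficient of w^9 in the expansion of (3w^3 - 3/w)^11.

81841914

General term: C(11,j)·(3w^3)^j·(-3/w)^(11-j), with w-exponent 3j − 1(11−j) = 4j − 11.
Set 4j − 11 = 9: j = 5.
C(11,5) = 462; 3^5 = 243; (-3)^6 = 729.
Coefficient = 462 · 243 · 729 = 81841914.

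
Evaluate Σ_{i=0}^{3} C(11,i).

232

1 + 11 + 55 + 165 = 232.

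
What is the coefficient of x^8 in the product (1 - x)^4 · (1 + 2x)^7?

48

Coefficient of x^8 = Σ_{j} C(4,j)·(-1)^j·C(7,8-j)·2^(8-j) for j from 1 to 4.
= (-512) + 2688 + (-2688) + 560 = 48.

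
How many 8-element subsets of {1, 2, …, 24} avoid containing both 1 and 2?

660858

All 8-subsets: C(24,8) = 735471. Those containing both fixed elements: C(22,6) = 74613.
735471 − 74613 = 660858.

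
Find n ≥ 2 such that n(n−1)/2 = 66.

n(n−1)/2 = 66 ⇒ n(n−1) = 132. Since 12·11 = 132, n = 12.

12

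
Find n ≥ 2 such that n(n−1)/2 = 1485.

55

n(n−1)/2 = 1485 ⇒ n(n−1) = 2970. Since 55·54 = 2970, n = 55.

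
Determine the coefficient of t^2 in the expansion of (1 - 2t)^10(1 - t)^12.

486

Coefficient of t^2 = Σ_{j} C(10,j)·(-2)^j·C(12,2-j)·(-1)^(2-j) for j from 0 to 2.
= 66 + 240 + 180 = 486.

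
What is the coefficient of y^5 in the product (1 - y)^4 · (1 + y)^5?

6

Coefficient of y^5 = Σ_{j} C(4,j)·(-1)^j·C(5,5-j)·1^(5-j) for j from 0 to 4.
= 1 + (-20) + 60 + (-40) + 5 = 6.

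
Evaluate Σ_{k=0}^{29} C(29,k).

536870912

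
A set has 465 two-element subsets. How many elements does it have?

31

n(n−1)/2 = 465 ⇒ n(n−1) = 930. Since 31·30 = 930, n = 31.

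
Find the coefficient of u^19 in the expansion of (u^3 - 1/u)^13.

-1287

General term: C(13,j)·(u^3)^j·(-1/u)^(13-j), with u-exponent 3j − 1(13−j) = 4j − 13.
Set 4j − 13 = 19: j = 8.
C(13,8) = 1287; 1^8 = 1; (-1)^5 = -1.
Coefficient = 1287 · 1 · (-1) = -1287.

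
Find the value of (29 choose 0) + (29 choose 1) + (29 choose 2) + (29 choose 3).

1 + 29 + 406 + 3654 = 4090.

4090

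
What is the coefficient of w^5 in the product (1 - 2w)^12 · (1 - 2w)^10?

Coefficient of w^5 = Σ_{j} C(12,j)·(-2)^j·C(10,5-j)·(-2)^(5-j) for j from 0 to 5.
= (-8064) + (-80640) + (-253440) + (-316800) + (-158400) + (-25344) = -842688.

-842688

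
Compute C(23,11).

C(23,11) = (23·22·21·20·19·18·17·16·15·14·13) / 11! = 53970627110400 / 39916800 = 1352078.

1352078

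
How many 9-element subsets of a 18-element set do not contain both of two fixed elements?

37180

All 9-subsets: C(18,9) = 48620. Those containing both fixed elements: C(16,7) = 11440.
48620 − 11440 = 37180.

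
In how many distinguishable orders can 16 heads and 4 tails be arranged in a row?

Choose positions for the heads: C(20,16) = 4845.

4845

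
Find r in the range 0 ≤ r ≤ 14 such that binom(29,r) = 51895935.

C(29,r) increases on 0 ≤ r ≤ 14. C(29,11) = 34597290 and C(29,12) = 51895935, so r = 12.

12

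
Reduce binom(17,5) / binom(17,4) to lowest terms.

C(n,k+1)/C(n,k) = (n−k)/(k+1) = (17−4)/(4+1) = 13/5.

13/5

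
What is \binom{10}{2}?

45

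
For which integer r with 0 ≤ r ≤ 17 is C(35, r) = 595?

C(35,r) increases on 0 ≤ r ≤ 17. C(35,1) = 35 and C(35,2) = 595, so r = 2.

2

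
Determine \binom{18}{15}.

C(18,15) = C(18,3) by symmetry.
C(18,3) = (18·17·16) / 3! = 4896 / 6 = 816.

816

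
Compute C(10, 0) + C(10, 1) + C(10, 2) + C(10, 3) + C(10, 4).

386

1 + 10 + 45 + 120 + 210 = 386.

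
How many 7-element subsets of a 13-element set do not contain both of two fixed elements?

All 7-subsets: C(13,7) = 1716. Those containing both fixed elements: C(11,5) = 462.
1716 − 462 = 1254.

1254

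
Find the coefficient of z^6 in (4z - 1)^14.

12300288

The general term is C(14,j)·(4z)^j·(-1)^(14-j); the z^6 term has j = 6.
C(14,6) = 3003.
Coefficient = C(14,6) · 4^6 = 3003 · 4096 = 12300288.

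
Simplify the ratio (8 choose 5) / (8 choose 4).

4/5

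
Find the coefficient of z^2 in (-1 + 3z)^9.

-324

The general term is C(9,j)·(-1)^j·(3z)^(9-j); the z^2 term has j = 7.
C(9,7) = 36.
Coefficient = C(9,7) · (-1)^7 · 3^2 = 36 · (-1) · 9 = -324.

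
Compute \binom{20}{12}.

125970

C(20,12) = C(20,8) by symmetry.
C(20,8) = (20·19·18·17·16·15·14·13) / 8! = 5079110400 / 40320 = 125970.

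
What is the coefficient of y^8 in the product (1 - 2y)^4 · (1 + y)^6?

72

Coefficient of y^8 = Σ_{j} C(4,j)·(-2)^j·C(6,8-j)·1^(8-j) for j from 2 to 4.
= 24 + (-192) + 240 = 72.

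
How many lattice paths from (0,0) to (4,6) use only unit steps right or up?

210

Each path is a sequence of 10 steps with 4 rights: C(10,4) = 210.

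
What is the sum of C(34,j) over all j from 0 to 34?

17179869184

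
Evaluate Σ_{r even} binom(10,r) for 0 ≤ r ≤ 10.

Even-r terms of row 10 sum to 2^9 = 512.

512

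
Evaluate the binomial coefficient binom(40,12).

5586853480

C(40,12) = (40·39·38·37·36·35·34·33·32·31·30·29) / 12! = 2676111755885568000 / 479001600 = 5586853480.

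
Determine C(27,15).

C(27,15) = C(27,12) by symmetry.
C(27,12) = (27·26·25·24·23·22·21·20·19·18·17·16) / 12! = 8326896754176000 / 479001600 = 17383860.

17383860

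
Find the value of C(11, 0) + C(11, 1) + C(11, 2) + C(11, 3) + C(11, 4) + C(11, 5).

1024

1 + 11 + 55 + 165 + 330 + 462 = 1024.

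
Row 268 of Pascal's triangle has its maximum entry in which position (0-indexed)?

C(268,i) is maximized at i = 268/2 = 134.

134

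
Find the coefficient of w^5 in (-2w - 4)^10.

The general term is C(10,j)·(-2w)^j·(-4)^(10-j); the w^5 term has j = 5.
C(10,5) = 252.
Coefficient = C(10,5) · (-2)^5 · (-4)^5 = 252 · (-32) · (-1024) = 8257536.

8257536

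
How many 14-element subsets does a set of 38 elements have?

C(38,14) = (38·37·36·35·34·33·32·31·30·29·28·27·26·25) / 14! = 842975203103953920000 / 87178291200 = 9669554100.

9669554100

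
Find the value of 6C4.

C(6,4) = C(6,2) by symmetry.
C(6,2) = (6·5) / 2! = 30 / 2 = 15.

15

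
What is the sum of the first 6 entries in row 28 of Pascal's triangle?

122438

1 + 28 + 378 + 3276 + 20475 + 98280 = 122438.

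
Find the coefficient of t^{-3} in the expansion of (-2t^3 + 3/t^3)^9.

489888

General term: C(9,j)·(-2t^3)^j·(3/t^3)^(9-j), with t-exponent 3j − 3(9−j) = 6j − 27.
Set 6j − 27 = -3: j = 4.
C(9,4) = 126; (-2)^4 = 16; 3^5 = 243.
Coefficient = 126 · 16 · 243 = 489888.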